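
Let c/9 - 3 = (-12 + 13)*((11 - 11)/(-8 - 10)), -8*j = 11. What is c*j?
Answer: -297/8 ≈ -37.125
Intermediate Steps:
j = -11/8 (j = -⅛*11 = -11/8 ≈ -1.3750)
c = 27 (c = 27 + 9*((-12 + 13)*((11 - 11)/(-8 - 10))) = 27 + 9*(1*(0/(-18))) = 27 + 9*(1*(0*(-1/18))) = 27 + 9*(1*0) = 27 + 9*0 = 27 + 0 = 27)
c*j = 27*(-11/8) = -297/8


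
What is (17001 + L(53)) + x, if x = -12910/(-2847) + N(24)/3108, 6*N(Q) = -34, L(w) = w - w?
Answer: 150473048623/8848476 ≈ 17006.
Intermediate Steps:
L(w) = 0
N(Q) = -17/3 (N(Q) = (1/6)*(-34) = -17/3)
x = 40108147/8848476 (x = -12910/(-2847) - 17/3/3108 = -12910*(-1/2847) - 17/3*1/3108 = 12910/2847 - 17/9324 = 40108147/8848476 ≈ 4.5328)
(17001 + L(53)) + x = (17001 + 0) + 40108147/8848476 = 17001 + 40108147/8848476 = 150473048623/8848476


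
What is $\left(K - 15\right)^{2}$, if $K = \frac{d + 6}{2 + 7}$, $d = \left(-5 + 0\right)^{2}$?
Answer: $\frac{10816}{81} \approx 133.53$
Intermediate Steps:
$d = 25$ ($d = \left(-5\right)^{2} = 25$)
$K = \frac{31}{9}$ ($K = \frac{25 + 6}{2 + 7} = \frac{31}{9} \approx 3.4444$)
$\left(K - 15\right)^{2} = \left(\frac{31}{9} - 15\right)^{2} = \left(- \frac{104}{9}\right)^{2} = \frac{10816}{81}$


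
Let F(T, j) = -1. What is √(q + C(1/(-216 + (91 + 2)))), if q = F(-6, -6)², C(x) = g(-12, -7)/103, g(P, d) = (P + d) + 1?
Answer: √8755/103 ≈ 0.90843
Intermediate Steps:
g(P, d) = 1 + P + d
C(x) = -18/103 (C(x) = (1 - 12 - 7)/103 = -18*1/103 = -18/103)
q = 1 (q = (-1)² = 1)
√(q + C(1/(-216 + (91 + 2)))) = √(1 - 18/103) = √(85/103) = √8755/103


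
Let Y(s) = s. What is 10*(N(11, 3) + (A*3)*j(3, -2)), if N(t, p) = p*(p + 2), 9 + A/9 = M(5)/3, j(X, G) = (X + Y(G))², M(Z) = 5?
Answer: -1830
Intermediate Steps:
j(X, G) = (G + X)² (j(X, G) = (X + G)² = (G + X)²)
A = -66 (A = -81 + 9*(5/3) = -81 + 15 = -66)
N(t, p) = p*(2 + p)
10*(N(11, 3) + (A*3)*j(3, -2)) = 10*(3*(2 + 3) + (-66*3)*(-2 + 3)²) = 10*(3*5 - 198*1²) = 10*(15 - 198*1) = 10*(15 - 198) = 10*(-183) = -1830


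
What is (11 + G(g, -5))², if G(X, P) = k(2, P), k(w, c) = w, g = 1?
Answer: 169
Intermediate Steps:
G(X, P) = 2
(11 + G(g, -5))² = (11 + 2)² = 13² = 169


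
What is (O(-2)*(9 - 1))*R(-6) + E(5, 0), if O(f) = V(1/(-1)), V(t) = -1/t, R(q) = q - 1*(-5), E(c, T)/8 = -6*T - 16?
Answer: -136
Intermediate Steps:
E(c, T) = -128 - 48*T (E(c, T) = 8*(-6*T - 16) = 8*(-16 - 6*T) = -128 - 48*T)
R(q) = 5 + q (R(q) = q + 5 = 5 + q)
O(f) = 1 (O(f) = -1/(1/(-1)) = -1/(-1) = -1*(-1) = 1)
(O(-2)*(9 - 1))*R(-6) + E(5, 0) = (1*(9 - 1))*(5 - 6) + (-128 - 48*0) = (1*8)*(-1) + (-128 + 0) = 8*(-1) - 128 = -8 - 128 = -136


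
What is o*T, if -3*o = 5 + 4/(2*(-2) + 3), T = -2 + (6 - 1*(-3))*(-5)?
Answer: 47/3 ≈ 15.667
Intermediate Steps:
T = -47 (T = -2 + (6 + 3)*(-5) = -2 + 9*(-5) = -2 - 45 = -47)
o = -1/3 (o = -(5 + 4/(2*(-2) + 3))/3 = -(5 + 4/(-4 + 3))/3 = -(5 + 4/(-1))/3 = -(5 + 4*(-1))/3 = -(5 - 4)/3 = -1/3*1 = -1/3 ≈ -0.33333)
o*T = -1/3*(-47) = 47/3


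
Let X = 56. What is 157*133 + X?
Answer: 20937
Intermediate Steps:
157*133 + X = 157*133 + 56 = 20881 + 56 = 20937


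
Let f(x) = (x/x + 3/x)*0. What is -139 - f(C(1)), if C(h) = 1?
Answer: -139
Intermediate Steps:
f(x) = 0 (f(x) = (1 + 3/x)*0 = 0)
-139 - f(C(1)) = -139 - 1*0 = -139 + 0 = -139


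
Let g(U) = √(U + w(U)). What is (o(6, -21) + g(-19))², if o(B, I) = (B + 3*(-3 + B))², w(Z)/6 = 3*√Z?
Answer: (225 + √(-19 + 18*I*√19))² ≈ 53106.0 + 3256.1*I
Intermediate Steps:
w(Z) = 18*√Z (w(Z) = 6*(3*√Z) = 18*√Z)
o(B, I) = (-9 + 4*B)² (o(B, I) = (B + (-9 + 3*B))² = (-9 + 4*B)²)
g(U) = √(U + 18*√U)
(o(6, -21) + g(-19))² = ((-9 + 4*6)² + √(-19 + 18*√(-19)))² = ((-9 + 24)² + √(-19 + 18*(I*√19)))² = (15² + √(-19 + 18*I*√19))² = (225 + √(-19 + 18*I*√19))²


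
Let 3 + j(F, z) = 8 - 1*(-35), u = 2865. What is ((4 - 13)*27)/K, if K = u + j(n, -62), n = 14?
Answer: -243/2905 ≈ -0.083649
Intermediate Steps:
j(F, z) = 40 (j(F, z) = -3 + (8 - 1*(-35)) = -3 + (8 + 35) = -3 + 43 = 40)
K = 2905 (K = 2865 + 40 = 2905)
((4 - 13)*27)/K = ((4 - 13)*27)/2905 = -9*27*(1/2905) = -243*1/2905 = -243/2905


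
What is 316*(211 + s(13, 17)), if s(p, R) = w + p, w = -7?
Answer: 68572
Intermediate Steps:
s(p, R) = -7 + p
316*(211 + s(13, 17)) = 316*(211 + (-7 + 13)) = 316*(211 + 6) = 316*217 = 68572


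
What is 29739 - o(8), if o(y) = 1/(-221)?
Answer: 6572320/221 ≈ 29739.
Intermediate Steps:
o(y) = -1/221
29739 - o(8) = 29739 - 1*(-1/221) = 29739 + 1/221 = 6572320/221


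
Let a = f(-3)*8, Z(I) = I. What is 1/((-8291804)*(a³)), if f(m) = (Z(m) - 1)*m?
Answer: -1/7336057503744 ≈ -1.3631e-13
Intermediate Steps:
f(m) = m*(-1 + m) (f(m) = (m - 1)*m = (-1 + m)*m = m*(-1 + m))
a = 96 (a = -3*(-1 - 3)*8 = -3*(-4)*8 = 12*8 = 96)
1/((-8291804)*(a³)) = 1/((-8291804)*(96³)) = -1/8291804/884736 = -1/8291804*1/884736 = -1/7336057503744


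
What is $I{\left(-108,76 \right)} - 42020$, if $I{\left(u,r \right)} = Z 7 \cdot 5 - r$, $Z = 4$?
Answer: $-41956$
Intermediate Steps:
$I{\left(u,r \right)} = 140 - r$ ($I{\left(u,r \right)} = 4 \cdot 7 \cdot 5 - r = 28 \cdot 5 - r = 140 - r$)
$I{\left(-108,76 \right)} - 42020 = \left(140 - 76\right) - 42020 = 64 - 42020 = -41956$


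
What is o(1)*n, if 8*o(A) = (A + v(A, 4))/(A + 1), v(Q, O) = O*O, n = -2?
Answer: -17/8 ≈ -2.1250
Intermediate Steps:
v(Q, O) = O**2
o(A) = (16 + A)/(8*(1 + A)) (o(A) = ((A + 4**2)/(A + 1))/8 = ((A + 16)/(1 + A))/8 = ((16 + A)/(1 + A))/8 = (16 + A)/(8*(1 + A)))
o(1)*n = ((16 + 1)/(8*(1 + 1)))*(-2) = ((1/8)*17/2)*(-2) = ((1/8)*(1/2)*17)*(-2) = (17/16)*(-2) = -17/8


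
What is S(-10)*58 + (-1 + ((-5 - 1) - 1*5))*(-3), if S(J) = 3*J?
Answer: -1704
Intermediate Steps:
S(-10)*58 + (-1 + ((-5 - 1) - 1*5))*(-3) = (3*(-10))*58 + (-1 + ((-5 - 1) - 1*5))*(-3) = -30*58 + (-1 + (-6 - 5))*(-3) = -1740 + (-1 - 11)*(-3) = -1740 - 12*(-3) = -1740 + 36 = -1704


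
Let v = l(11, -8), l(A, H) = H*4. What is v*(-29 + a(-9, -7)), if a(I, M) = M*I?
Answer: -1088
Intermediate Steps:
l(A, H) = 4*H
v = -32 (v = 4*(-8) = -32)
a(I, M) = I*M
v*(-29 + a(-9, -7)) = -32*(-29 - 9*(-7)) = -32*(-29 + 63) = -32*34 = -1088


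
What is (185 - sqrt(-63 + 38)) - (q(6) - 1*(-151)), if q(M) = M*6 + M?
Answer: -8 - 5*I ≈ -8.0 - 5.0*I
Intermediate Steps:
q(M) = 7*M (q(M) = 6*M + M = 7*M)
(185 - sqrt(-63 + 38)) - (q(6) - 1*(-151)) = (185 - sqrt(-63 + 38)) - (7*6 - 1*(-151)) = (185 - sqrt(-25)) - (42 + 151) = (185 - 5*I) - 1*193 = (185 - 5*I) - 193 = -8 - 5*I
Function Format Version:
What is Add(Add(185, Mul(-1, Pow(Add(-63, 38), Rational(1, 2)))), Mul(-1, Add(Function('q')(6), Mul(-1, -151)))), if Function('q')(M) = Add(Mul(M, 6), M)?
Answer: Add(-8, Mul(-5, I)) ≈ Add(-8.0000, Mul(-5.0000, I))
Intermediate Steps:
Function('q')(M) = Mul(7, M) (Function('q')(M) = Add(Mul(6, M), M) = Mul(7, M))
Add(Add(185, Mul(-1, Pow(Add(-63, 38), Rational(1, 2)))), Mul(-1, Add(Function('q')(6), Mul(-1, -151)))) = Add(Add(185, Mul(-1, Pow(Add(-63, 38), Rational(1, 2)))), Mul(-1, Add(Mul(7, 6), Mul(-1, -151)))) = Add(Add(185, Mul(-1, Pow(-25, Rational(1, 2)))), Mul(-1, Add(42, 151))) = Add(Add(185, Mul(-1, Mul(5, I))), Mul(-1, 193)) = Add(Add(185, Mul(-5, I)), -193) = Add(-8, Mul(-5, I))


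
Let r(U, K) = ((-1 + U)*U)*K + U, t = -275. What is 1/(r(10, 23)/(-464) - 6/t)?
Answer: -7975/35576 ≈ -0.22417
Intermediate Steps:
r(U, K) = U + K*U*(-1 + U) (r(U, K) = (U*(-1 + U))*K + U = K*U*(-1 + U) + U = U + K*U*(-1 + U))
1/(r(10, 23)/(-464) - 6/t) = 1/((10*(1 - 1*23 + 23*10))/(-464) - 6/(-275)) = 1/((10*(1 - 23 + 230))*(-1/464) - 6*(-1/275)) = 1/((10*208)*(-1/464) + 6/275) = 1/(2080*(-1/464) + 6/275) = 1/(-130/29 + 6/275) = 1/(-35576/7975) = -7975/35576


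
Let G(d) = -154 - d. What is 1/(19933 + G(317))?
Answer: 1/19462 ≈ 5.1382e-5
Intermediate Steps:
1/(19933 + G(317)) = 1/(19933 + (-154 - 1*317)) = 1/(19933 + (-154 - 317)) = 1/(19933 - 471) = 1/19462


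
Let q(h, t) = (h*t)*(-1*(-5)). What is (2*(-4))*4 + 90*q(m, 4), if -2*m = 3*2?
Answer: -5432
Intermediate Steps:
m = -3 (m = -3*2/2 = -½*6 = -3)
q(h, t) = 5*h*t (q(h, t) = (h*t)*5 = 5*h*t)
(2*(-4))*4 + 90*q(m, 4) = (2*(-4))*4 + 90*(5*(-3)*4) = -8*4 + 90*(-60) = -32 - 5400 = -5432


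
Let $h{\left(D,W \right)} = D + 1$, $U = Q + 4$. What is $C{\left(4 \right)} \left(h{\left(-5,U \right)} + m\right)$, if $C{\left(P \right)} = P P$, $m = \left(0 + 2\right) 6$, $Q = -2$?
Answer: $128$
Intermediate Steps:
$m = 12$ ($m = 2 \cdot 6 = 12$)
$U = 2$ ($U = -2 + 4 = 2$)
$C{\left(P \right)} = P^{2}$
$h{\left(D,W \right)} = 1 + D$
$C{\left(4 \right)} \left(h{\left(-5,U \right)} + m\right) = 4^{2} \left(\left(1 - 5\right) + 12\right) = 16 \left(-4 + 12\right) = 16 \cdot 8 = 128$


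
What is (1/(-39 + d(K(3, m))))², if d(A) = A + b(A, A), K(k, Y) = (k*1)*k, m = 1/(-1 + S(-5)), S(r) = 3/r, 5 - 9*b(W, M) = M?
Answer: 81/75076 ≈ 0.0010789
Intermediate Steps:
b(W, M) = 5/9 - M/9
m = -5/8 (m = 1/(-1 + 3/(-5)) = 1/(-1 + 3*(-⅕)) = 1/(-1 - ⅗) = 1/(-8/5) = -5/8 ≈ -0.62500)
K(k, Y) = k² (K(k, Y) = k*k = k²)
d(A) = 5/9 + 8*A/9 (d(A) = A + (5/9 - A/9) = 5/9 + 8*A/9)
(1/(-39 + d(K(3, m))))² = (1/(-39 + (5/9 + (8/9)*3²)))² = (1/(-39 + (5/9 + (8/9)*9)))² = (1/(-39 + (5/9 + 8)))² = (1/(-39 + 77/9))² = (1/(-274/9))² = (-9/274)² = 81/75076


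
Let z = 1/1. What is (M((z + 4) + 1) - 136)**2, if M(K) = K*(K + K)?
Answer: 4096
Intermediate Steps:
z = 1
M(K) = 2*K**2 (M(K) = K*(2*K) = 2*K**2)
(M((z + 4) + 1) - 136)**2 = (2*((1 + 4) + 1)**2 - 136)**2 = (2*(5 + 1)**2 - 136)**2 = (2*6**2 - 136)**2 = (2*36 - 136)**2 = (72 - 136)**2 = (-64)**2 = 4096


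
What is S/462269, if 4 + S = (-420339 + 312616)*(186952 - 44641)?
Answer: -15330167857/462269 ≈ -33163.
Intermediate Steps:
S = -15330167857 (S = -4 + (-420339 + 312616)*(186952 - 44641) = -4 - 107723*142311 = -4 - 15330167853 = -15330167857)
S/462269 = -15330167857/462269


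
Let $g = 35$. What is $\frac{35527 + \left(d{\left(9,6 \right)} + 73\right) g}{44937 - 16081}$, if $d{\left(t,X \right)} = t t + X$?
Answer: $\frac{41127}{28856} \approx 1.4252$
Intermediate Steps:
$d{\left(t,X \right)} = X + t^{2}$ ($d{\left(t,X \right)} = t^{2} + X = X + t^{2}$)
$\frac{35527 + \left(d{\left(9,6 \right)} + 73\right) g}{44937 - 16081} = \frac{35527 + \left(\left(6 + 9^{2}\right) + 73\right) 35}{44937 - 16081} = \frac{35527 + \left(\left(6 + 81\right) + 73\right) 35}{28856} = \left(35527 + \left(87 + 73\right) 35\right) \frac{1}{28856} = \left(35527 + 160 \cdot 35\right) \frac{1}{28856} = \left(35527 + 5600\right) \frac{1}{28856} = 41127 \cdot \frac{1}{28856} = \frac{41127}{28856}$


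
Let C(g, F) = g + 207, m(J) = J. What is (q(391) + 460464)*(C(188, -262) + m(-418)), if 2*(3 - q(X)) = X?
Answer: -21172489/2 ≈ -1.0586e+7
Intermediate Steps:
q(X) = 3 - X/2
C(g, F) = 207 + g
(q(391) + 460464)*(C(188, -262) + m(-418)) = ((3 - ½*391) + 460464)*((207 + 188) - 418) = ((3 - 391/2) + 460464)*(395 - 418) = (-385/2 + 460464)*(-23) = (920543/2)*(-23) = -21172489/2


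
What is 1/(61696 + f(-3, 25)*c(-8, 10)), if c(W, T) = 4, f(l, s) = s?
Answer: 1/61796 ≈ 1.6182e-5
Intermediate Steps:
1/(61696 + f(-3, 25)*c(-8, 10)) = 1/(61696 + 25*4) = 1/(61696 + 100) = 1/61796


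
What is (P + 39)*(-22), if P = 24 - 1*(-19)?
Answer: -1804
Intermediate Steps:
P = 43 (P = 24 + 19 = 43)
(P + 39)*(-22) = (43 + 39)*(-22) = 82*(-22) = -1804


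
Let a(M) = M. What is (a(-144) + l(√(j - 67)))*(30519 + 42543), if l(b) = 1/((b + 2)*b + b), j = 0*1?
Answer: 73062*(-9649*√67 + 28944*I)/(67*(√67 - 3*I)) ≈ -1.0522e+7 - 352.34*I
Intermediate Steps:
j = 0
l(b) = 1/(b + b*(2 + b)) (l(b) = 1/((2 + b)*b + b) = 1/(b*(2 + b) + b) = 1/(b + b*(2 + b)))
(a(-144) + l(√(j - 67)))*(30519 + 42543) = (-144 + 1/((√(0 - 67))*(3 + √(0 - 67))))*(30519 + 42543) = (-144 + 1/((√(-67))*(3 + √(-67))))*73062 = (-144 + 1/(((I*√67))*(3 + I*√67)))*73062 = (-144 + (-I*√67/67)/(3 + I*√67))*73062 = (-144 - I*√67/(67*(3 + I*√67)))*73062 = -10520928 - 73062*I*√67/(67*(3 + I*√67))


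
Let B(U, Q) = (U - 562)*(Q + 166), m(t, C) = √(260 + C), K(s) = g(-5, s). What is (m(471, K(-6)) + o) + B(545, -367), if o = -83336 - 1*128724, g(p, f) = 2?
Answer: -208643 + √262 ≈ -2.0863e+5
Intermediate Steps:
K(s) = 2
B(U, Q) = (-562 + U)*(166 + Q)
o = -212060 (o = -83336 - 128724 = -212060)
(m(471, K(-6)) + o) + B(545, -367) = (√(260 + 2) - 212060) + (-93292 - 562*(-367) + 166*545 - 367*545) = (√262 - 212060) + (-93292 + 206254 + 90470 - 200015) = (-212060 + √262) + 3417 = -208643 + √262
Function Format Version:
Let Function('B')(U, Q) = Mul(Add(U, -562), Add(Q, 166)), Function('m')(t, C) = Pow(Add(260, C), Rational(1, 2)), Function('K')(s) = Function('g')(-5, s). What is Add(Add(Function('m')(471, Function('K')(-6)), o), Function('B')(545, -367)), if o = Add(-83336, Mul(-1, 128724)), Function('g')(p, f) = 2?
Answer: Add(-208643, Pow(262, Rational(1, 2))) ≈ -2.0863e+5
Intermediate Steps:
Function('K')(s) = 2
Function('B')(U, Q) = Mul(Add(-562, U), Add(166, Q))
o = -212060 (o = Add(-83336, -128724) = -212060)
Add(Add(Function('m')(471, Function('K')(-6)), o), Function('B')(545, -367)) = Add(Add(Pow(Add(260, 2), Rational(1, 2)), -212060), Add(-93292, Mul(-562, -367), Mul(166, 545), Mul(-367, 545))) = Add(Add(Pow(262, Rational(1, 2)), -212060), Add(-93292, 206254, 90470, -200015)) = Add(Add(-212060, Pow(262, Rational(1, 2))), 3417) = Add(-208643, Pow(262, Rational(1, 2)))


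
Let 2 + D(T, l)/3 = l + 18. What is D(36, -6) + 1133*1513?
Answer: 1714259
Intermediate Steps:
D(T, l) = 48 + 3*l (D(T, l) = -6 + 3*(l + 18) = -6 + 3*(18 + l) = -6 + (54 + 3*l) = 48 + 3*l)
D(36, -6) + 1133*1513 = (48 + 3*(-6)) + 1133*1513 = (48 - 18) + 1714229 = 30 + 1714229 = 1714259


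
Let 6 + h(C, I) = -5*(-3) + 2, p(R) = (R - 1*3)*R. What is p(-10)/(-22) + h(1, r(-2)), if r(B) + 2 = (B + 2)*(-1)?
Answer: 56/11 ≈ 5.0909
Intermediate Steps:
p(R) = R*(-3 + R) (p(R) = (R - 3)*R = (-3 + R)*R = R*(-3 + R))
r(B) = -4 - B (r(B) = -2 + (B + 2)*(-1) = -2 + (2 + B)*(-1) = -2 + (-2 - B) = -4 - B)
h(C, I) = 11 (h(C, I) = -6 + (-5*(-3) + 2) = -6 + (15 + 2) = -6 + 17 = 11)
p(-10)/(-22) + h(1, r(-2)) = -10*(-3 - 10)/(-22) + 11 = -10*(-13)*(-1/22) + 11 = 130*(-1/22) + 11 = -65/11 + 11 = 56/11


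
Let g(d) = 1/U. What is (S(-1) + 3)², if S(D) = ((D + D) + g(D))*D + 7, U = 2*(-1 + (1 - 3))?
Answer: 5329/36 ≈ 148.03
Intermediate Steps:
U = -6 (U = 2*(-1 - 2) = 2*(-3) = -6)
g(d) = -⅙ (g(d) = 1/(-6) = -⅙)
S(D) = 7 + D*(-⅙ + 2*D) (S(D) = ((D + D) - ⅙)*D + 7 = (2*D - ⅙)*D + 7 = (-⅙ + 2*D)*D + 7 = D*(-⅙ + 2*D) + 7 = 7 + D*(-⅙ + 2*D))
(S(-1) + 3)² = ((7 + 2*(-1)² - ⅙*(-1)) + 3)² = ((7 + 2*1 + ⅙) + 3)² = ((7 + 2 + ⅙) + 3)² = (55/6 + 3)² = (73/6)² = 5329/36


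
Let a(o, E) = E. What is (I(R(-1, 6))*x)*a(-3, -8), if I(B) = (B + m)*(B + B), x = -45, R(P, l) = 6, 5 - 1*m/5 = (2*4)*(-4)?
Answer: 825120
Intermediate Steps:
m = 185 (m = 25 - 5*2*4*(-4) = 25 - 40*(-4) = 25 - 5*(-32) = 25 + 160 = 185)
I(B) = 2*B*(185 + B) (I(B) = (B + 185)*(B + B) = (185 + B)*(2*B) = 2*B*(185 + B))
(I(R(-1, 6))*x)*a(-3, -8) = ((2*6*(185 + 6))*(-45))*(-8) = ((2*6*191)*(-45))*(-8) = (2292*(-45))*(-8) = -103140*(-8) = 825120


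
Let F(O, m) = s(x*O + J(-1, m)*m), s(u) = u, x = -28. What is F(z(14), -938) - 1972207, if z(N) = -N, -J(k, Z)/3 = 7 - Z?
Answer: 687415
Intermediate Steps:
J(k, Z) = -21 + 3*Z (J(k, Z) = -3*(7 - Z) = -21 + 3*Z)
F(O, m) = -28*O + m*(-21 + 3*m) (F(O, m) = -28*O + (-21 + 3*m)*m = -28*O + m*(-21 + 3*m))
F(z(14), -938) - 1972207 = (-(-28)*14 + 3*(-938)*(-7 - 938)) - 1972207 = (-28*(-14) + 3*(-938)*(-945)) - 1972207 = (392 + 2659230) - 1972207 = 2659622 - 1972207 = 687415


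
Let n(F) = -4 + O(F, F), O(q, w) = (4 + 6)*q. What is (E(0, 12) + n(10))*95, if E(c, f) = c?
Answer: 9120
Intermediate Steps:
O(q, w) = 10*q
n(F) = -4 + 10*F
(E(0, 12) + n(10))*95 = (0 + (-4 + 10*10))*95 = (0 + (-4 + 100))*95 = (0 + 96)*95 = 96*95 = 9120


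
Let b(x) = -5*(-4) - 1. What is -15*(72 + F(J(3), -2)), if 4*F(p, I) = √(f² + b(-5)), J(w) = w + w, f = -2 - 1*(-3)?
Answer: -1080 - 15*√5/2 ≈ -1096.8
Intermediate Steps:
f = 1 (f = -2 + 3 = 1)
b(x) = 19 (b(x) = 20 - 1 = 19)
J(w) = 2*w
F(p, I) = √5/2 (F(p, I) = √(1² + 19)/4 = √(1 + 19)/4 = √20/4 = (2*√5)/4 = √5/2)
-15*(72 + F(J(3), -2)) = -15*(72 + √5/2) = -1080 - 15*√5/2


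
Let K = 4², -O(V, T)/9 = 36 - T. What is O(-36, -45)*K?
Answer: -11664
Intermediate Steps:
O(V, T) = -324 + 9*T (O(V, T) = -9*(36 - T) = -324 + 9*T)
K = 16
O(-36, -45)*K = (-324 + 9*(-45))*16 = (-324 - 405)*16 = -729*16 = -11664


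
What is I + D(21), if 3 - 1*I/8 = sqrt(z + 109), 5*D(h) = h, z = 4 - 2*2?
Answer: 141/5 - 8*sqrt(109) ≈ -55.322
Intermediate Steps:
z = 0 (z = 4 - 4 = 0)
D(h) = h/5
I = 24 - 8*sqrt(109) (I = 24 - 8*sqrt(0 + 109) = 24 - 8*sqrt(109) ≈ -59.522)
I + D(21) = (24 - 8*sqrt(109)) + (1/5)*21 = (24 - 8*sqrt(109)) + 21/5 = 141/5 - 8*sqrt(109)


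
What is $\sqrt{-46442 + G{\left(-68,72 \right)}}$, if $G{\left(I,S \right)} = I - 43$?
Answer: $i \sqrt{46553} \approx 215.76 i$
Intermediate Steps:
$G{\left(I,S \right)} = -43 + I$
$\sqrt{-46442 + G{\left(-68,72 \right)}} = \sqrt{-46442 - 111} = \sqrt{-46553} = i \sqrt{46553}$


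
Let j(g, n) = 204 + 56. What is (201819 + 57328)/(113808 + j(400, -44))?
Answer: 259147/114068 ≈ 2.2719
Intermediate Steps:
j(g, n) = 260
(201819 + 57328)/(113808 + j(400, -44)) = (201819 + 57328)/(113808 + 260) = 259147/114068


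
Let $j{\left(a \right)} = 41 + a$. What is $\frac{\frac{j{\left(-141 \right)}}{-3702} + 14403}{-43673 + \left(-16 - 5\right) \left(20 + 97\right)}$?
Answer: $- \frac{26660003}{85386630} \approx -0.31223$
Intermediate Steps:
$\frac{\frac{j{\left(-141 \right)}}{-3702} + 14403}{-43673 + \left(-16 - 5\right) \left(20 + 97\right)} = \frac{\frac{41 - 141}{-3702} + 14403}{-43673 + \left(-16 - 5\right) \left(20 + 97\right)} = \frac{\left(-100\right) \left(- \frac{1}{3702}\right) + 14403}{-43673 + \left(-16 - 5\right) 117} = \frac{\frac{50}{1851} + 14403}{-43673 - 2457} = \frac{26660003}{1851 \left(-43673 - 2457\right)} = \frac{26660003}{1851 \left(-46130\right)} = \frac{26660003}{1851} \left(- \frac{1}{46130}\right) = - \frac{26660003}{85386630}$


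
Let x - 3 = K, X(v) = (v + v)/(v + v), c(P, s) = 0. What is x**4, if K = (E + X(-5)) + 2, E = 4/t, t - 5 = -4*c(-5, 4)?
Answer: 1336336/625 ≈ 2138.1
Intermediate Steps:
t = 5 (t = 5 - 4*0 = 5 + 0 = 5)
X(v) = 1 (X(v) = (2*v)/((2*v)) = (2*v)*(1/(2*v)) = 1)
E = 4/5 ≈ 0.80000
K = 19/5 (K = (4/5 + 1) + 2 = 9/5 + 2 = 19/5 ≈ 3.8000)
x = 34/5 (x = 3 + 19/5 = 34/5 ≈ 6.8000)
x**4 = (34/5)**4 = 1336336/625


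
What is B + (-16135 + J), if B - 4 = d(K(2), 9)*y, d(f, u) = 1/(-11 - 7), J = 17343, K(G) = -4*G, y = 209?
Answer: 21607/18 ≈ 1200.4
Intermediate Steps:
d(f, u) = -1/18 (d(f, u) = 1/(-18) = -1/18)
B = -137/18 (B = 4 - 1/18*209 = 4 - 209/18 = -137/18 ≈ -7.6111)
B + (-16135 + J) = -137/18 + (-16135 + 17343) = -137/18 + 1208 = 21607/18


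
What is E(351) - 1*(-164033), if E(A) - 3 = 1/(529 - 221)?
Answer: 50523089/308 ≈ 1.6404e+5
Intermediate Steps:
E(A) = 925/308 (E(A) = 3 + 1/(529 - 221) = 3 + 1/308 = 925/308)
E(351) - 1*(-164033) = 925/308 - 1*(-164033) = 925/308 + 164033 = 50523089/308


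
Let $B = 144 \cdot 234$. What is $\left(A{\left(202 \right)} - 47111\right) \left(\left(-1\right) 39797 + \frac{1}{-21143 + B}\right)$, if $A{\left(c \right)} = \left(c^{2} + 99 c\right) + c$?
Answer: $- \frac{6940550183820}{12553} \approx -5.529 \cdot 10^{8}$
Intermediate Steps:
$B = 33696$
$A{\left(c \right)} = c^{2} + 100 c$
$\left(A{\left(202 \right)} - 47111\right) \left(\left(-1\right) 39797 + \frac{1}{-21143 + B}\right) = \left(202 \left(100 + 202\right) - 47111\right) \left(\left(-1\right) 39797 + \frac{1}{-21143 + 33696}\right) = \left(202 \cdot 302 - 47111\right) \left(-39797 + \frac{1}{12553}\right) = \left(61004 - 47111\right) \left(-39797 + \frac{1}{12553}\right) = 13893 \left(- \frac{499571740}{12553}\right) = - \frac{6940550183820}{12553}$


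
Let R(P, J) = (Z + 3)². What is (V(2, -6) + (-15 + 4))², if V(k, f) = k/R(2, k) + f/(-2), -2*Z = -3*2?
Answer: 20449/324 ≈ 63.114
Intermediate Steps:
Z = 3 (Z = -(-3)*2/2 = -½*(-6) = 3)
R(P, J) = 36 (R(P, J) = (3 + 3)² = 6² = 36)
V(k, f) = -f/2 + k/36 (V(k, f) = k/36 + f/(-2) = k*(1/36) + f*(-½) = k/36 - f/2 = -f/2 + k/36)
(V(2, -6) + (-15 + 4))² = ((-½*(-6) + (1/36)*2) + (-15 + 4))² = ((3 + 1/18) - 11)² = (55/18 - 11)² = (-143/18)² = 20449/324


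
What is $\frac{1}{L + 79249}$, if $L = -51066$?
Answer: $\frac{1}{28183} \approx 3.5482 \cdot 10^{-5}$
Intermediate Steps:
$\frac{1}{L + 79249} = \frac{1}{-51066 + 79249} = \frac{1}{28183}$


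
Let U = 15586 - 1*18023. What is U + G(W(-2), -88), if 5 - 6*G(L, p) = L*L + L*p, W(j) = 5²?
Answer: -6521/3 ≈ -2173.7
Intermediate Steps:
W(j) = 25
G(L, p) = ⅚ - L²/6 - L*p/6 (G(L, p) = ⅚ - (L*L + L*p)/6 = ⅚ - (L² + L*p)/6 = ⅚ + (-L²/6 - L*p/6) = ⅚ - L²/6 - L*p/6)
U = -2437 (U = 15586 - 18023 = -2437)
U + G(W(-2), -88) = -2437 + (⅚ - ⅙*25² - ⅙*25*(-88)) = -2437 + (⅚ - ⅙*625 + 1100/3) = -2437 + (⅚ - 625/6 + 1100/3) = -2437 + 790/3 = -6521/3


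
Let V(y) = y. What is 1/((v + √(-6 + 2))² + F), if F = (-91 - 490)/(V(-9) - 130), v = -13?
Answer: 817181/151311560 + 251173*I/151311560 ≈ 0.0054007 + 0.00166*I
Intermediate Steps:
F = 581/139 (F = (-91 - 490)/(-9 - 130) = -581/(-139) = -581*(-1/139) = 581/139 ≈ 4.1799)
1/((v + √(-6 + 2))² + F) = 1/((-13 + √(-6 + 2))² + 581/139) = 1/((-13 + √(-4))² + 581/139) = 1/((-13 + 2*I)² + 581/139) = 1/(581/139 + (-13 + 2*I)²)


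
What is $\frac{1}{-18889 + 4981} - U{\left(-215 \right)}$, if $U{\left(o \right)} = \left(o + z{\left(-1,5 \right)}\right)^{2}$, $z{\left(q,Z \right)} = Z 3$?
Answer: $- \frac{556320001}{13908} \approx -40000.0$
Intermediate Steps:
$z{\left(q,Z \right)} = 3 Z$
$U{\left(o \right)} = \left(15 + o\right)^{2}$ ($U{\left(o \right)} = \left(o + 3 \cdot 5\right)^{2} = \left(o + 15\right)^{2} = \left(15 + o\right)^{2}$)
$\frac{1}{-18889 + 4981} - U{\left(-215 \right)} = \frac{1}{-18889 + 4981} - \left(15 - 215\right)^{2} = \frac{1}{-13908} - \left(-200\right)^{2} = - \frac{1}{13908} - 40000 = - \frac{556320001}{13908}$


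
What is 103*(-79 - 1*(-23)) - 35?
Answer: -5803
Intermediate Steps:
103*(-79 - 1*(-23)) - 35 = 103*(-79 + 23) - 35 = 103*(-56) - 35 = -5768 - 35 = -5803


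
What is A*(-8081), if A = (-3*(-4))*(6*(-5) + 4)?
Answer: 2521272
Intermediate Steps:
A = -312 (A = 12*(-30 + 4) = 12*(-26) = -312)
A*(-8081) = -312*(-8081) = 2521272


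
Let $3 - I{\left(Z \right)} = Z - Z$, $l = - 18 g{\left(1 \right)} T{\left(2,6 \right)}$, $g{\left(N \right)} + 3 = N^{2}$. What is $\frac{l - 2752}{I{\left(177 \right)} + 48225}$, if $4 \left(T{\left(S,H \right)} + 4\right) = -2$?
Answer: $- \frac{1457}{24114} \approx -0.060421$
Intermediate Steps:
$T{\left(S,H \right)} = - \frac{9}{2}$ ($T{\left(S,H \right)} = -4 + \frac{1}{4} \left(-2\right) = -4 - \frac{1}{2} = - \frac{9}{2}$)
$g{\left(N \right)} = -3 + N^{2}$
$l = -162$ ($l = - 18 \left(-3 + 1^{2}\right) \left(- \frac{9}{2}\right) = - 18 \left(-3 + 1\right) \left(- \frac{9}{2}\right) = \left(-18\right) \left(-2\right) \left(- \frac{9}{2}\right) = 36 \left(- \frac{9}{2}\right) = -162$)
$I{\left(Z \right)} = 3$ ($I{\left(Z \right)} = 3 - \left(Z - Z\right) = 3 - 0 = 3 + 0 = 3$)
$\frac{l - 2752}{I{\left(177 \right)} + 48225} = \frac{-162 - 2752}{3 + 48225} = - \frac{2914}{48228} = \left(-2914\right) \frac{1}{48228} = - \frac{1457}{24114}$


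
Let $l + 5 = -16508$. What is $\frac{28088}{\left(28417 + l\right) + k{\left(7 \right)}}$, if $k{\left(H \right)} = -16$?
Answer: $\frac{3511}{1486} \approx 2.3627$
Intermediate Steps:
$l = -16513$ ($l = -5 - 16508 = -16513$)
$\frac{28088}{\left(28417 + l\right) + k{\left(7 \right)}} = \frac{28088}{\left(28417 - 16513\right) - 16} = \frac{28088}{11904 - 16} = \frac{28088}{11888} = 28088 \cdot \frac{1}{11888} = \frac{3511}{1486}$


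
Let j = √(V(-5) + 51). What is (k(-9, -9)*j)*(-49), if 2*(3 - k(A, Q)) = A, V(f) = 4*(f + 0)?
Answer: -735*√31/2 ≈ -2046.2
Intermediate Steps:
V(f) = 4*f
k(A, Q) = 3 - A/2
j = √31 (j = √(4*(-5) + 51) = √(-20 + 51) = √31 ≈ 5.5678)
(k(-9, -9)*j)*(-49) = ((3 - ½*(-9))*√31)*(-49) = ((3 + 9/2)*√31)*(-49) = (15*√31/2)*(-49) = -735*√31/2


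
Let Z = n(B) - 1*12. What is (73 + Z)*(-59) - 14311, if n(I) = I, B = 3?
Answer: -18087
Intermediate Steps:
Z = -9 (Z = 3 - 1*12 = 3 - 12 = -9)
(73 + Z)*(-59) - 14311 = (73 - 9)*(-59) - 14311 = 64*(-59) - 14311 = -3776 - 14311 = -18087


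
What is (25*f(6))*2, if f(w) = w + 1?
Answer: 350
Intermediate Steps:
f(w) = 1 + w
(25*f(6))*2 = (25*(1 + 6))*2 = (25*7)*2 = 175*2 = 350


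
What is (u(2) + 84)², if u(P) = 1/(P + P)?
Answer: 113569/16 ≈ 7098.1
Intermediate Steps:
u(P) = 1/(2*P)
(u(2) + 84)² = ((½)/2 + 84)² = ((½)*(½) + 84)² = (¼ + 84)² = (337/4)² = 113569/16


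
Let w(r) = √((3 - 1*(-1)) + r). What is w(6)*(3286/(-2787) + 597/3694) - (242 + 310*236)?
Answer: -73402 - 10474645*√10/10295178 ≈ -73405.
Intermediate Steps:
w(r) = √(4 + r) (w(r) = √((3 + 1) + r) = √(4 + r))
w(6)*(3286/(-2787) + 597/3694) - (242 + 310*236) = √(4 + 6)*(3286/(-2787) + 597/3694) - (242 + 310*236) = √10*(3286*(-1/2787) + 597*(1/3694)) - (242 + 73160) = √10*(-3286/2787 + 597/3694) - 1*73402 = √10*(-10474645/10295178) - 73402 = -10474645*√10/10295178 - 73402 = -73402 - 10474645*√10/10295178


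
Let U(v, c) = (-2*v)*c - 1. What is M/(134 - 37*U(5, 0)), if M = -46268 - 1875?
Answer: -48143/171 ≈ -281.54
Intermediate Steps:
U(v, c) = -1 - 2*c*v (U(v, c) = -2*c*v - 1 = -1 - 2*c*v)
M = -48143
M/(134 - 37*U(5, 0)) = -48143/(134 - 37*(-1 - 2*0*5)) = -48143/(134 - 37*(-1 + 0)) = -48143/(134 - 37*(-1)) = -48143/(134 + 37) = -48143/171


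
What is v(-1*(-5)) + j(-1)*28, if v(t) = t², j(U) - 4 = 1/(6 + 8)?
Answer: 139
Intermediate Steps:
j(U) = 57/14 (j(U) = 4 + 1/(6 + 8) = 4 + 1/14 = 57/14)
v(-1*(-5)) + j(-1)*28 = (-1*(-5))² + (57/14)*28 = 5² + 114 = 25 + 114 = 139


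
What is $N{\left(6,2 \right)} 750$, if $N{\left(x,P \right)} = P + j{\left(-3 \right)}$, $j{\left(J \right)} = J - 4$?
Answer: $-3750$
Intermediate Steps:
$j{\left(J \right)} = -4 + J$
$N{\left(x,P \right)} = -7 + P$ ($N{\left(x,P \right)} = P - 7 = -7 + P$)
$N{\left(6,2 \right)} 750 = \left(-7 + 2\right) 750 = \left(-5\right) 750 = -3750$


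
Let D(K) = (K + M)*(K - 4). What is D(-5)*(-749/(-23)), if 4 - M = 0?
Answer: 6741/23 ≈ 293.09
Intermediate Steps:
M = 4 (M = 4 - 1*0 = 4 + 0 = 4)
D(K) = (-4 + K)*(4 + K) (D(K) = (K + 4)*(K - 4) = (4 + K)*(-4 + K) = (-4 + K)*(4 + K))
D(-5)*(-749/(-23)) = (-16 + (-5)²)*(-749/(-23)) = (-16 + 25)*(-749*(-1/23)) = 9*(749/23) = 6741/23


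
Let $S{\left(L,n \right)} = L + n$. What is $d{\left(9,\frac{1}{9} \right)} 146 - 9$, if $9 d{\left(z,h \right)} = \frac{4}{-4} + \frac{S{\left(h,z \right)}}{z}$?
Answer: $- \frac{6415}{729} \approx -8.7997$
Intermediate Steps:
$d{\left(z,h \right)} = - \frac{1}{9} + \frac{h + z}{9 z}$ ($d{\left(z,h \right)} = \frac{\frac{4}{-4} + \frac{h + z}{z}}{9} = \frac{4 \left(- \frac{1}{4}\right) + \frac{h + z}{z}}{9} = \frac{-1 + \frac{h + z}{z}}{9} = - \frac{1}{9} + \frac{h + z}{9 z}$)
$d{\left(9,\frac{1}{9} \right)} 146 - 9 = \frac{1}{9 \cdot 9 \cdot 9} \cdot 146 - 9 = \frac{1}{9} \cdot \frac{1}{9} \cdot \frac{1}{9} \cdot 146 - 9 = \frac{1}{729} \cdot 146 - 9 = \frac{146}{729} - 9 = - \frac{6415}{729}$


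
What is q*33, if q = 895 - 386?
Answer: 16797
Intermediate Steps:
q = 509
q*33 = 509*33 = 16797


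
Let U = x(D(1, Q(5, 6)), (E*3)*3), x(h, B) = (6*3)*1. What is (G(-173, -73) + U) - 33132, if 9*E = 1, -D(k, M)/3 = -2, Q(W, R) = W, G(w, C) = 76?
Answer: -33038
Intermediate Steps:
D(k, M) = 6 (D(k, M) = -3*(-2) = 6)
E = ⅑ (E = (⅑)*1 = ⅑ ≈ 0.11111)
x(h, B) = 18 (x(h, B) = 18*1 = 18)
U = 18
(G(-173, -73) + U) - 33132 = (76 + 18) - 33132 = 94 - 33132 = -33038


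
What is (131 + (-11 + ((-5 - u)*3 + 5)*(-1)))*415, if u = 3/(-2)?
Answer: 104165/2 ≈ 52083.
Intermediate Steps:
u = -3/2 (u = 3*(-1/2) = -3/2 ≈ -1.5000)
(131 + (-11 + ((-5 - u)*3 + 5)*(-1)))*415 = (131 + (-11 + ((-5 - 1*(-3/2))*3 + 5)*(-1)))*415 = (131 + (-11 + ((-5 + 3/2)*3 + 5)*(-1)))*415 = (131 + (-11 + (-7/2*3 + 5)*(-1)))*415 = (131 + (-11 + (-21/2 + 5)*(-1)))*415 = (131 + (-11 - 11/2*(-1)))*415 = (131 + (-11 + 11/2))*415 = (131 - 11/2)*415 = (251/2)*415 = 104165/2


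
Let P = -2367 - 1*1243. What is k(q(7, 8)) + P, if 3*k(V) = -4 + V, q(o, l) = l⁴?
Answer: -2246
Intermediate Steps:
P = -3610 (P = -2367 - 1243 = -3610)
k(V) = -4/3 + V/3 (k(V) = (-4 + V)/3 = -4/3 + V/3)
k(q(7, 8)) + P = (-4/3 + (⅓)*8⁴) - 3610 = (-4/3 + (⅓)*4096) - 3610 = (-4/3 + 4096/3) - 3610 = 1364 - 3610 = -2246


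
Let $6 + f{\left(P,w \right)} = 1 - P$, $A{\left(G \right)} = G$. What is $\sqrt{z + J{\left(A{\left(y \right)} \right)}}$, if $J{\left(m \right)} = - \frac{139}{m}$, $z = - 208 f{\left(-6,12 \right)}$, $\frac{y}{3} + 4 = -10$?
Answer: $\frac{i \sqrt{361074}}{42} \approx 14.307 i$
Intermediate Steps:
$y = -42$ ($y = -12 + 3 \left(-10\right) = -12 - 30 = -42$)
$f{\left(P,w \right)} = -5 - P$ ($f{\left(P,w \right)} = -6 - \left(-1 + P\right) = -5 - P$)
$z = -208$ ($z = - 208 \left(-5 - -6\right) = - 208 \left(-5 + 6\right) = \left(-208\right) 1 = -208$)
$\sqrt{z + J{\left(A{\left(y \right)} \right)}} = \sqrt{-208 - \frac{139}{-42}} = \sqrt{-208 - - \frac{139}{42}} = \sqrt{-208 + \frac{139}{42}} = \sqrt{- \frac{8597}{42}} = \frac{i \sqrt{361074}}{42}$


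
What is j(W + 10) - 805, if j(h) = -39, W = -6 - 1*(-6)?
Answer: -844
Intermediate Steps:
W = 0 (W = -6 + 6 = 0)
j(W + 10) - 805 = -39 - 805 = -844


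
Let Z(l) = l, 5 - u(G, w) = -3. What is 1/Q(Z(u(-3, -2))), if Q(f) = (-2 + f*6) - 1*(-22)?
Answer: 1/68 ≈ 0.014706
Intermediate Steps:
u(G, w) = 8 (u(G, w) = 5 - 1*(-3) = 5 + 3 = 8)
Q(f) = 20 + 6*f (Q(f) = (-2 + 6*f) + 22 = 20 + 6*f)
1/Q(Z(u(-3, -2))) = 1/(20 + 6*8) = 1/(20 + 48) = 1/68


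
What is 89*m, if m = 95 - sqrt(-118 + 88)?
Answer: 8455 - 89*I*sqrt(30) ≈ 8455.0 - 487.47*I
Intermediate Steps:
m = 95 - I*sqrt(30) (m = 95 - sqrt(-30) = 95 - I*sqrt(30) ≈ 95.0 - 5.4772*I)
89*m = 89*(95 - I*sqrt(30)) = 8455 - 89*I*sqrt(30)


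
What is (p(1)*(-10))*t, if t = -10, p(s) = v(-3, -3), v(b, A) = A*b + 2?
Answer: 1100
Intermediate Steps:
v(b, A) = 2 + A*b
p(s) = 11 (p(s) = 2 - 3*(-3) = 2 + 9 = 11)
(p(1)*(-10))*t = (11*(-10))*(-10) = -110*(-10) = 1100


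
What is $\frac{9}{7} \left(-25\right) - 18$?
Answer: $- \frac{351}{7} \approx -50.143$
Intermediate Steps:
$\frac{9}{7} \left(-25\right) - 18 = - \frac{225}{7} - 18 = - \frac{351}{7}$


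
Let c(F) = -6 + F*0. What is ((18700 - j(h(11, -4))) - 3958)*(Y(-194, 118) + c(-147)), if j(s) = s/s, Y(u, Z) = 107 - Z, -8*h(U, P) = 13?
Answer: -250597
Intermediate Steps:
h(U, P) = -13/8 (h(U, P) = -1/8*13 = -13/8)
j(s) = 1
c(F) = -6 (c(F) = -6 + 0 = -6)
((18700 - j(h(11, -4))) - 3958)*(Y(-194, 118) + c(-147)) = ((18700 - 1*1) - 3958)*((107 - 1*118) - 6) = ((18700 - 1) - 3958)*((107 - 118) - 6) = (18699 - 3958)*(-11 - 6) = 14741*(-17) = -250597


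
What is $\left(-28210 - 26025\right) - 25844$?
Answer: $-80079$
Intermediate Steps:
$\left(-28210 - 26025\right) - 25844 = -54235 - 25844 = -80079$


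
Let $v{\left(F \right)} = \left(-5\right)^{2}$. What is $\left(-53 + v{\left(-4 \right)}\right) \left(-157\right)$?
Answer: $4396$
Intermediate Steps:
$v{\left(F \right)} = 25$
$\left(-53 + v{\left(-4 \right)}\right) \left(-157\right) = \left(-53 + 25\right) \left(-157\right) = \left(-28\right) \left(-157\right) = 4396$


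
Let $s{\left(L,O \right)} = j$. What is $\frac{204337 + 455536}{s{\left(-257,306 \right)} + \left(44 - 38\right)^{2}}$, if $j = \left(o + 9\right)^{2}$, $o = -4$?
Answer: $\frac{659873}{61} \approx 10818.0$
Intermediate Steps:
$j = 25$ ($j = \left(-4 + 9\right)^{2} = 5^{2} = 25$)
$s{\left(L,O \right)} = 25$
$\frac{204337 + 455536}{s{\left(-257,306 \right)} + \left(44 - 38\right)^{2}} = \frac{204337 + 455536}{25 + \left(44 - 38\right)^{2}} = \frac{659873}{25 + 6^{2}} = \frac{659873}{25 + 36} = \frac{659873}{61}$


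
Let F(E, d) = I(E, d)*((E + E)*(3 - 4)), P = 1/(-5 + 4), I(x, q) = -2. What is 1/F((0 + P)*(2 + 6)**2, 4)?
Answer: -1/256 ≈ -0.0039063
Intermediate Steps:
P = -1 (P = 1/(-1) = -1)
F(E, d) = 4*E (F(E, d) = -2*(E + E)*(3 - 4) = -2*2*E*(-1) = -(-4)*E = 4*E)
1/F((0 + P)*(2 + 6)**2, 4) = 1/(4*((0 - 1)*(2 + 6)**2)) = 1/(4*(-1*8**2)) = 1/(4*(-1*64)) = 1/(4*(-64)) = 1/(-256) = -1/256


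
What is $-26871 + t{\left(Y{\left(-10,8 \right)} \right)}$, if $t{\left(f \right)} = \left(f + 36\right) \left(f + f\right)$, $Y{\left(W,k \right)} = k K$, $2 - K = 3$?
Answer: $-27319$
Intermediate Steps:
$K = -1$ ($K = 2 - 3 = -1$)
$Y{\left(W,k \right)} = - k$ ($Y{\left(W,k \right)} = k \left(-1\right) = - k$)
$t{\left(f \right)} = 2 f \left(36 + f\right)$ ($t{\left(f \right)} = \left(36 + f\right) 2 f = 2 f \left(36 + f\right)$)
$-26871 + t{\left(Y{\left(-10,8 \right)} \right)} = -26871 + 2 \left(\left(-1\right) 8\right) \left(36 - 8\right) = -26871 + 2 \left(-8\right) \left(36 - 8\right) = -26871 + 2 \left(-8\right) 28 = -26871 - 448 = -27319$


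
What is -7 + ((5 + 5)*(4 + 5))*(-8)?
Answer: -727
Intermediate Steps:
-7 + ((5 + 5)*(4 + 5))*(-8) = -7 + (10*9)*(-8) = -7 + 90*(-8) = -7 - 720 = -727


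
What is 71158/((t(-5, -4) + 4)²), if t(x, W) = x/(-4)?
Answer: 1138528/441 ≈ 2581.7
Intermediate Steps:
t(x, W) = -x/4 (t(x, W) = x*(-¼) = -x/4)
71158/((t(-5, -4) + 4)²) = 71158/((-¼*(-5) + 4)²) = 71158/((5/4 + 4)²) = 71158/((21/4)²) = 71158/(441/16) = 71158*(16/441) = 1138528/441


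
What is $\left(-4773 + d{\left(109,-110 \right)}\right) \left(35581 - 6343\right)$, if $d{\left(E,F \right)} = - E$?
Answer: $-142739916$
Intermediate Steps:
$\left(-4773 + d{\left(109,-110 \right)}\right) \left(35581 - 6343\right) = \left(-4773 - 109\right) \left(35581 - 6343\right) = \left(-4773 - 109\right) 29238 = \left(-4882\right) 29238 = -142739916$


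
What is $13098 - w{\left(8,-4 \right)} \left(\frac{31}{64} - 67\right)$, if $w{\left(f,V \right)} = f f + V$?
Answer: $\frac{273423}{16} \approx 17089.0$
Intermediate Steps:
$w{\left(f,V \right)} = V + f^{2}$ ($w{\left(f,V \right)} = f^{2} + V = V + f^{2}$)
$13098 - w{\left(8,-4 \right)} \left(\frac{31}{64} - 67\right) = 13098 - \left(-4 + 8^{2}\right) \left(\frac{31}{64} - 67\right) = 13098 - \left(-4 + 64\right) \left(31 \cdot \frac{1}{64} - 67\right) = 13098 - 60 \left(\frac{31}{64} - 67\right) = 13098 - 60 \left(- \frac{4257}{64}\right) = 13098 - - \frac{63855}{16} = 13098 + \frac{63855}{16} = \frac{273423}{16}$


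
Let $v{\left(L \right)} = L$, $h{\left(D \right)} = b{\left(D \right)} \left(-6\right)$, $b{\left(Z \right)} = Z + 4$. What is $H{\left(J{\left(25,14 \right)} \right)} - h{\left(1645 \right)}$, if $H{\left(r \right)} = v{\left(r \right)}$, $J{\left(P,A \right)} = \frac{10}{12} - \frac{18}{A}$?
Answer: $\frac{415529}{42} \approx 9893.5$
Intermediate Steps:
$b{\left(Z \right)} = 4 + Z$
$J{\left(P,A \right)} = \frac{5}{6} - \frac{18}{A}$ ($J{\left(P,A \right)} = 10 \cdot \frac{1}{12} - \frac{18}{A} = \frac{5}{6} - \frac{18}{A}$)
$h{\left(D \right)} = -24 - 6 D$ ($h{\left(D \right)} = \left(4 + D\right) \left(-6\right) = -24 - 6 D$)
$H{\left(r \right)} = r$
$H{\left(J{\left(25,14 \right)} \right)} - h{\left(1645 \right)} = \left(\frac{5}{6} - \frac{18}{14}\right) - \left(-24 - 9870\right) = \left(\frac{5}{6} - \frac{9}{7}\right) - \left(-24 - 9870\right) = \left(\frac{5}{6} - \frac{9}{7}\right) - -9894 = - \frac{19}{42} + 9894 = \frac{415529}{42}$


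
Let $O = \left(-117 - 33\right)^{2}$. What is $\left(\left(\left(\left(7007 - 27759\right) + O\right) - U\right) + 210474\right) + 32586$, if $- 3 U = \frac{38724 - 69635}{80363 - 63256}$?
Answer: $\frac{12563760457}{51321} \approx 2.4481 \cdot 10^{5}$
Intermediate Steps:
$O = 22500$ ($O = \left(-150\right)^{2} = 22500$)
$U = \frac{30911}{51321}$ ($U = - \frac{\left(38724 - 69635\right) \frac{1}{80363 - 63256}}{3} = - \frac{\left(-30911\right) \frac{1}{17107}}{3} = \left(- \frac{1}{3}\right) \left(- \frac{30911}{17107}\right) = \frac{30911}{51321} \approx 0.60231$)
$\left(\left(\left(\left(7007 - 27759\right) + O\right) - U\right) + 210474\right) + 32586 = \left(\left(\left(\left(7007 - 27759\right) + 22500\right) - \frac{30911}{51321}\right) + 210474\right) + 32586 = \left(\left(\left(-20752 + 22500\right) - \frac{30911}{51321}\right) + 210474\right) + 32586 = \left(\left(1748 - \frac{30911}{51321}\right) + 210474\right) + 32586 = \left(\frac{89678197}{51321} + 210474\right) + 32586 = \frac{10891414351}{51321} + 32586 = \frac{12563760457}{51321}$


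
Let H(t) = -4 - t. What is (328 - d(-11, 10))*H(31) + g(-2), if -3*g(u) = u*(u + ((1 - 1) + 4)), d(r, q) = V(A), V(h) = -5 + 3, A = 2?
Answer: -34646/3 ≈ -11549.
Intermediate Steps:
V(h) = -2
d(r, q) = -2
g(u) = -u*(4 + u)/3 (g(u) = -u*(u + ((1 - 1) + 4))/3 = -u*(u + (0 + 4))/3 = -u*(u + 4)/3 = -u*(4 + u)/3)
(328 - d(-11, 10))*H(31) + g(-2) = (328 - 1*(-2))*(-4 - 1*31) - 1/3*(-2)*(4 - 2) = (328 + 2)*(-4 - 31) - 1/3*(-2)*2 = 330*(-35) + 4/3 = -11550 + 4/3 = -34646/3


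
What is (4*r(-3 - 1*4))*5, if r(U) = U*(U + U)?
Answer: 1960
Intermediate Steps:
r(U) = 2*U**2 (r(U) = U*(2*U) = 2*U**2)
(4*r(-3 - 1*4))*5 = (4*(2*(-3 - 1*4)**2))*5 = (4*(2*(-3 - 4)**2))*5 = (4*(2*(-7)**2))*5 = (4*(2*49))*5 = (4*98)*5 = 392*5 = 1960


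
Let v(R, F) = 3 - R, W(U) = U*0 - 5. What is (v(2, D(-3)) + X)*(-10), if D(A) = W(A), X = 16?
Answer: -170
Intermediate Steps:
W(U) = -5 (W(U) = 0 - 5 = -5)
D(A) = -5
(v(2, D(-3)) + X)*(-10) = ((3 - 1*2) + 16)*(-10) = ((3 - 2) + 16)*(-10) = (1 + 16)*(-10) = 17*(-10) = -170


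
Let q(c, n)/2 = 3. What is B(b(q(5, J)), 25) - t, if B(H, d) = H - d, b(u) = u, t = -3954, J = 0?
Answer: 3935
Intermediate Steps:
q(c, n) = 6 (q(c, n) = 2*3 = 6)
B(b(q(5, J)), 25) - t = (6 - 1*25) - 1*(-3954) = (6 - 25) + 3954 = -19 + 3954 = 3935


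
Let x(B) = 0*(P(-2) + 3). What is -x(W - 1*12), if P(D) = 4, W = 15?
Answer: 0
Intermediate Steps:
x(B) = 0 (x(B) = 0*(4 + 3) = 0*7 = 0)
-x(W - 1*12) = -1*0 = 0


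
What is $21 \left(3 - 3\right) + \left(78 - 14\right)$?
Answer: $64$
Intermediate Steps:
$21 \left(3 - 3\right) + \left(78 - 14\right) = 21 \left(3 - 3\right) + 64 = 21 \cdot 0 + 64 = 0 + 64 = 64$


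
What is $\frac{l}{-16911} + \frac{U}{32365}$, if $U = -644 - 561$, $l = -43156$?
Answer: $\frac{275273237}{109464903} \approx 2.5147$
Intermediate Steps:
$U = -1205$ ($U = -644 - 561 = -1205$)
$\frac{l}{-16911} + \frac{U}{32365} = - \frac{43156}{-16911} - \frac{1205}{32365} = \left(-43156\right) \left(- \frac{1}{16911}\right) - \frac{241}{6473} = \frac{43156}{16911} - \frac{241}{6473} = \frac{275273237}{109464903}$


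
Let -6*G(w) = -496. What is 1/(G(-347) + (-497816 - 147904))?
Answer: -3/1936912 ≈ -1.5489e-6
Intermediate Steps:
G(w) = 248/3 (G(w) = -⅙*(-496) = 248/3)
1/(G(-347) + (-497816 - 147904)) = 1/(248/3 + (-497816 - 147904)) = 1/(248/3 - 645720) = 1/(-1936912/3) = -3/1936912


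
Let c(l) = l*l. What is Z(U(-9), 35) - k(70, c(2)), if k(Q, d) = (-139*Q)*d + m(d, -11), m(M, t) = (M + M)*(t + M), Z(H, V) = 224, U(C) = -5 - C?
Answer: 39200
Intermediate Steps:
c(l) = l²
m(M, t) = 2*M*(M + t) (m(M, t) = (2*M)*(M + t) = 2*M*(M + t))
k(Q, d) = -139*Q*d + 2*d*(-11 + d) (k(Q, d) = (-139*Q)*d + 2*d*(d - 11) = -139*Q*d + 2*d*(-11 + d))
Z(U(-9), 35) - k(70, c(2)) = 224 - 2²*(-22 - 139*70 + 2*2²) = 224 - 4*(-22 - 9730 + 2*4) = 224 - 4*(-22 - 9730 + 8) = 224 - 4*(-9744) = 224 - 1*(-38976) = 224 + 38976 = 39200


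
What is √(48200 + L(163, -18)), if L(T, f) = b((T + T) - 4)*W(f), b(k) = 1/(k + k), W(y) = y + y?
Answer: √1249390751/161 ≈ 219.54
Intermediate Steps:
W(y) = 2*y
b(k) = 1/(2*k)
L(T, f) = f/(-4 + 2*T) (L(T, f) = (1/(2*((T + T) - 4)))*(2*f) = (1/(2*(2*T - 4)))*(2*f) = (1/(2*(-4 + 2*T)))*(2*f) = f/(-4 + 2*T))
√(48200 + L(163, -18)) = √(48200 + (½)*(-18)/(-2 + 163)) = √(48200 + (½)*(-18)/161) = √(48200 + (½)*(-18)*(1/161)) = √(48200 - 9/161) = √(7760191/161) = √1249390751/161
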